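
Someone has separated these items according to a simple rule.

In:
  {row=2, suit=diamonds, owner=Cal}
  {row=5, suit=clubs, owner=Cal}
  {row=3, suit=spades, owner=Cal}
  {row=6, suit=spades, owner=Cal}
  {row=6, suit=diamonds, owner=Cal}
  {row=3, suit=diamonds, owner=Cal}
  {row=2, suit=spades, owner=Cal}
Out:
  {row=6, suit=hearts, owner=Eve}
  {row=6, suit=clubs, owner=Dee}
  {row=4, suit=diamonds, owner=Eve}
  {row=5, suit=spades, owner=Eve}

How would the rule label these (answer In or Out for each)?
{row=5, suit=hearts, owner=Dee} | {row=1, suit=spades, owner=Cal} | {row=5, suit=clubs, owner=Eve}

Comparing the two groups points to one rule — owner is Cal.
{row=5, suit=hearts, owner=Dee}: owner is Dee — fails the rule, so Out.
{row=1, suit=spades, owner=Cal}: owner is Cal — passes, so In.
{row=5, suit=clubs, owner=Eve}: owner is Eve — fails the rule, so Out.

Out, In, Out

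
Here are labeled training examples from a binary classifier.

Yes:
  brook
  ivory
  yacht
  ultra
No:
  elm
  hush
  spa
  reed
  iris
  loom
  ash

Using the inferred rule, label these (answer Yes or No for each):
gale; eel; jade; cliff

The simplest hypothesis consistent with all the labels is: length 5.
gale → length 4 → No. eel → length 3 → No. jade → length 4 → No. cliff → length 5 → Yes.

No, No, No, Yes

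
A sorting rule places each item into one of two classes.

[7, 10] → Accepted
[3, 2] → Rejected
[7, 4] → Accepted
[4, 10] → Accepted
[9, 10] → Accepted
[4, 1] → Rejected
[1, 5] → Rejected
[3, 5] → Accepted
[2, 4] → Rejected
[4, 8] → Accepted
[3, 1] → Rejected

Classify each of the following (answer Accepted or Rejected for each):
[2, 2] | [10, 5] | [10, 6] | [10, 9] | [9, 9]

Rule: sum ≥ 8. This holds for each 'Accepted' example and fails for each 'Rejected' one.
Rejected: [2, 2], since 2+2 = 4. Accepted: [10, 5], since 10+5 = 15. Accepted: [10, 6], since 10+6 = 16. Accepted: [10, 9], since 10+9 = 19. Accepted: [9, 9], since 9+9 = 18.

Rejected, Accepted, Accepted, Accepted, Accepted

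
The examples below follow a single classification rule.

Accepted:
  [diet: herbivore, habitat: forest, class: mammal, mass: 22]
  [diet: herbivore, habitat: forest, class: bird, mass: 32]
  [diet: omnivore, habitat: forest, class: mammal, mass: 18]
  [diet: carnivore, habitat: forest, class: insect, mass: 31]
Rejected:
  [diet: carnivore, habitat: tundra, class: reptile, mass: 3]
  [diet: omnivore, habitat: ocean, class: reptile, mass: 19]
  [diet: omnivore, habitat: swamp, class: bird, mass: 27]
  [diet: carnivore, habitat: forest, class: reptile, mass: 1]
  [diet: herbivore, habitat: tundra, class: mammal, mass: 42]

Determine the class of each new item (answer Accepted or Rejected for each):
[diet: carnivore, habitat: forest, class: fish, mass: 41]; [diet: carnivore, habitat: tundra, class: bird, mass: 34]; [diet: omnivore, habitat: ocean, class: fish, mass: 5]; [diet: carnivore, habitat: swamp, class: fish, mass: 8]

All 'Accepted' examples share one property — habitat is forest AND mass ≥ 3 — and every 'Rejected' example lacks it.
[diet: carnivore, habitat: forest, class: fish, mass: 41]: Accepted (habitat is forest, mass = 41).
[diet: carnivore, habitat: tundra, class: bird, mass: 34]: Rejected (habitat is tundra, mass = 34).
[diet: omnivore, habitat: ocean, class: fish, mass: 5]: Rejected (habitat is ocean, mass = 5).
[diet: carnivore, habitat: swamp, class: fish, mass: 8]: Rejected (habitat is swamp, mass = 8).

Accepted, Rejected, Rejected, Rejected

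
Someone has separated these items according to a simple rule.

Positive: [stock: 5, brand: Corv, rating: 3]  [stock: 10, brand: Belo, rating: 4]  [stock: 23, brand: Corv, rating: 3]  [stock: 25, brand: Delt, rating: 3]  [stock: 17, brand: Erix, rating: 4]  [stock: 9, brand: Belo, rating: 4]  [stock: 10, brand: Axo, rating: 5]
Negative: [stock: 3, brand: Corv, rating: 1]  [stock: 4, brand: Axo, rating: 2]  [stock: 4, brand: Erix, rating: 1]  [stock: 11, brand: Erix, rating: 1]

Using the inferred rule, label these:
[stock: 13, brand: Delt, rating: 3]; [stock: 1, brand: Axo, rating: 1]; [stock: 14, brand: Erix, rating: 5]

Rule: rating ≥ 3. This holds for each 'Positive' example and fails for each 'Negative' one.

Positive, Negative, Positive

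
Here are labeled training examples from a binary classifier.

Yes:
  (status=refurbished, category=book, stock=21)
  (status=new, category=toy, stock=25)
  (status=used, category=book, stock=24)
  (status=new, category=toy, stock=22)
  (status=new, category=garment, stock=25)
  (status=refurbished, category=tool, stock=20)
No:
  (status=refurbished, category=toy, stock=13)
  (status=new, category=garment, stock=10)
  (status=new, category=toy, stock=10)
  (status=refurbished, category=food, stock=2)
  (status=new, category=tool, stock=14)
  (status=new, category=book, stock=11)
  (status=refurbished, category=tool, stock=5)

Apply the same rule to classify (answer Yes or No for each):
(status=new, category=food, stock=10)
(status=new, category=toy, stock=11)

No, No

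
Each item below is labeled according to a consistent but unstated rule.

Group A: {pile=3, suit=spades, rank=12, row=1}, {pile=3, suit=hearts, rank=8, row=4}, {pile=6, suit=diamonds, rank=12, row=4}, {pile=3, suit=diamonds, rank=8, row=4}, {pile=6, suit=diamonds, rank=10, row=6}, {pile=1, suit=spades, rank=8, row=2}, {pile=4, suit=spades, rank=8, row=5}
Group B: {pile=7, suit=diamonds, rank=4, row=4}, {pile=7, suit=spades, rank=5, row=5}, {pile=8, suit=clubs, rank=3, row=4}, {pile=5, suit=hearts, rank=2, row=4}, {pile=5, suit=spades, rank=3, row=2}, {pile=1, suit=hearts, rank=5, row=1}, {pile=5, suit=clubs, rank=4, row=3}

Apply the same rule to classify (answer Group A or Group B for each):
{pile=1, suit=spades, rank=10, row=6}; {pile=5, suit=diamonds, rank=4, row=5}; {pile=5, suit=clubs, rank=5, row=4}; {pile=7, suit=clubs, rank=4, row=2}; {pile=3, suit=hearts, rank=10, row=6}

Group A, Group B, Group B, Group B, Group A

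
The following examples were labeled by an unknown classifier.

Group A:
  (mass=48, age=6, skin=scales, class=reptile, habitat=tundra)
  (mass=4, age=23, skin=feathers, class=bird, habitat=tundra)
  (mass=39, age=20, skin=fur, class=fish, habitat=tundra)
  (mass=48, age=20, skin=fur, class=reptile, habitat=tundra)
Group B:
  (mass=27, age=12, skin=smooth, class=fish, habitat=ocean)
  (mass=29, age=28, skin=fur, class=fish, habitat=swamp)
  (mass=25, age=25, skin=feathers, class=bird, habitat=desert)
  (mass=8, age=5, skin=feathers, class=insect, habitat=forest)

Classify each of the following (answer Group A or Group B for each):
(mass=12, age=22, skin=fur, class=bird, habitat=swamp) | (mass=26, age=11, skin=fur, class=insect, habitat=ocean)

Checking candidate rules against both groups, what survives is: habitat is tundra.
(mass=12, age=22, skin=fur, class=bird, habitat=swamp) — habitat is swamp, hence Group B.
(mass=26, age=11, skin=fur, class=insect, habitat=ocean) — habitat is ocean, hence Group B.

Group B, Group B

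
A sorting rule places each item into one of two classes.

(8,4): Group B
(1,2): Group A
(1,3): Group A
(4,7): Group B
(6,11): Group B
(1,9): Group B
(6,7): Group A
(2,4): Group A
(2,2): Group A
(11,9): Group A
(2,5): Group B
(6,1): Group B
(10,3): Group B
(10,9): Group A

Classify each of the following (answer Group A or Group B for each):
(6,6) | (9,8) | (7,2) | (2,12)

Group A, Group A, Group B, Group B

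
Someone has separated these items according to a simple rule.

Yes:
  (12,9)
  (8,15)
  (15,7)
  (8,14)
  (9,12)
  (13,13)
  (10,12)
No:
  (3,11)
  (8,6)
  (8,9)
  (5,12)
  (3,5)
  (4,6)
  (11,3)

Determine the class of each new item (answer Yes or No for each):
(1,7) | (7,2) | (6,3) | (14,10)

No, No, No, Yes

A rule that fits every label: sum ≥ 21 — true of each 'Yes' example, false of each 'No' one.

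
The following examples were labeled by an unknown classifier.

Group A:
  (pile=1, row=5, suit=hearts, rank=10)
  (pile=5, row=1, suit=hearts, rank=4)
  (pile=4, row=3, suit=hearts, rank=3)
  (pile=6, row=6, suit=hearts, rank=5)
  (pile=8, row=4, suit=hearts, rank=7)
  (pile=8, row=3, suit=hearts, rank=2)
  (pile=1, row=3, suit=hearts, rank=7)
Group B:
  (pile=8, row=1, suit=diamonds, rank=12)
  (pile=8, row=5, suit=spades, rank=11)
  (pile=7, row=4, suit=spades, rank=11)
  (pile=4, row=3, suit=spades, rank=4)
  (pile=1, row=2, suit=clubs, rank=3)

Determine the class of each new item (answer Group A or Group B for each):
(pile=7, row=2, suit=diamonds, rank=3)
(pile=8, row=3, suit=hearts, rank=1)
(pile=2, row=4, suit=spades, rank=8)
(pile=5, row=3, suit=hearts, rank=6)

A rule that fits every label: suit is hearts — true of each 'Group A' example, false of each 'Group B' one.

Group B, Group A, Group B, Group A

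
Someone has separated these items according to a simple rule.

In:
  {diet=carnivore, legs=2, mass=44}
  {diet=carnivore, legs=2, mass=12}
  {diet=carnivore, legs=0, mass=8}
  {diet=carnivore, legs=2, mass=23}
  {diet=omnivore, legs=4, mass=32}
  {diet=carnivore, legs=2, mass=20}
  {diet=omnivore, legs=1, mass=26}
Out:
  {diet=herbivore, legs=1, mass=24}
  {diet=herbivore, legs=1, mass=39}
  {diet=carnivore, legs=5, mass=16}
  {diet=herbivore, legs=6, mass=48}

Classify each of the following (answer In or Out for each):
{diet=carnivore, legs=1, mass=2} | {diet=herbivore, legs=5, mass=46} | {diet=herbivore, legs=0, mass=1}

The simplest hypothesis consistent with all the labels is: diet is not herbivore AND legs ≤ 4.
{diet=carnivore, legs=1, mass=2} → diet is carnivore, legs = 1 → In.
{diet=herbivore, legs=5, mass=46} → diet is herbivore, legs = 5 → Out.
{diet=herbivore, legs=0, mass=1} → diet is herbivore, legs = 0 → Out.

In, Out, Out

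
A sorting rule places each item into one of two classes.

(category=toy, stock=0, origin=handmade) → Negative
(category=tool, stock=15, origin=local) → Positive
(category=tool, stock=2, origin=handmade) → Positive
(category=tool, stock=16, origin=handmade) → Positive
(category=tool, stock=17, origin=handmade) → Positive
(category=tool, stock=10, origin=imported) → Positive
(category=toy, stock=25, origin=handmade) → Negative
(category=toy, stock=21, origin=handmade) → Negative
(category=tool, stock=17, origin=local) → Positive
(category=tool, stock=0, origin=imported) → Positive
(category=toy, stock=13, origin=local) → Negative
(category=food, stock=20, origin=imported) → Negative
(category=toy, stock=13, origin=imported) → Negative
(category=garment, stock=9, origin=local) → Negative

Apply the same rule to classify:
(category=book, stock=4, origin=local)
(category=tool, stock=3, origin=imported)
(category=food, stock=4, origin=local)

A rule that fits every label: category is tool — true of each 'Positive' example, false of each 'Negative' one.
(category=book, stock=4, origin=local): category is book, does not pass → Negative.
(category=tool, stock=3, origin=imported): category is tool, meets the rule → Positive.
(category=food, stock=4, origin=local): category is food, does not pass → Negative.

Negative, Positive, Negative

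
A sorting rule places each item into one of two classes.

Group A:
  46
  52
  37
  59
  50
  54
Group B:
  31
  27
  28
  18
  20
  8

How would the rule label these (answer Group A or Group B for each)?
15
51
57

All 'Group A' examples share one property — at least 37 — and every 'Group B' example lacks it.
15: 15 < 37 — does not pass, so Group B. 51: 51 ≥ 37 — matches, so Group A. 57: 57 ≥ 37 — matches, so Group A.

Group B, Group A, Group A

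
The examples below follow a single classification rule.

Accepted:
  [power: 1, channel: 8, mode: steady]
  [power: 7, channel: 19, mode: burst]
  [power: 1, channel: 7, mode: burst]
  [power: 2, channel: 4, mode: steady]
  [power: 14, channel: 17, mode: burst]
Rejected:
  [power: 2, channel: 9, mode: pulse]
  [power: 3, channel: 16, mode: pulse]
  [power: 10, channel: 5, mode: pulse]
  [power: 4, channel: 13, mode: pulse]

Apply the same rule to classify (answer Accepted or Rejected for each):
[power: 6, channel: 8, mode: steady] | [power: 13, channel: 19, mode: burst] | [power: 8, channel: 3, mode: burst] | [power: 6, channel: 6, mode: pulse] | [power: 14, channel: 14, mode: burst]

Accepted, Accepted, Accepted, Rejected, Accepted

Every 'Accepted' example satisfies: mode is not pulse. None of the 'Rejected' examples do.
[power: 6, channel: 8, mode: steady]: Accepted (mode is steady). [power: 13, channel: 19, mode: burst]: Accepted (mode is burst). [power: 8, channel: 3, mode: burst]: Accepted (mode is burst). [power: 6, channel: 6, mode: pulse]: Rejected (mode is pulse). [power: 14, channel: 14, mode: burst]: Accepted (mode is burst).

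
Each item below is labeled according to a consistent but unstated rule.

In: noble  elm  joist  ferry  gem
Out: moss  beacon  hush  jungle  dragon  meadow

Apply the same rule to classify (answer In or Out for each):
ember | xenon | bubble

In, In, Out

The simplest hypothesis consistent with all the labels is: odd length.
ember: length 5, checks out → In.
xenon: length 5, checks out → In.
bubble: length 6, does not fit → Out.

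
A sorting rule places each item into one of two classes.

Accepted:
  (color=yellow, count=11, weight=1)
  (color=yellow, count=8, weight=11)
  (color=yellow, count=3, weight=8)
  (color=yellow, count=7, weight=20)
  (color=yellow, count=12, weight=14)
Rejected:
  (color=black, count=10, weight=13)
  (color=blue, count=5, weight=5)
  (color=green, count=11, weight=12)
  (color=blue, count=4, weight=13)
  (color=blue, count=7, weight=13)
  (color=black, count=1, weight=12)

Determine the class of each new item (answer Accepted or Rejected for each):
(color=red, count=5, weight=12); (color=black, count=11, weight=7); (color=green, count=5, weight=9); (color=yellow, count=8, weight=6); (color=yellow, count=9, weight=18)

Rejected, Rejected, Rejected, Accepted, Accepted

Looking at the examples, the only property every 'Accepted' case has and every 'Rejected' case lacks is: color is yellow.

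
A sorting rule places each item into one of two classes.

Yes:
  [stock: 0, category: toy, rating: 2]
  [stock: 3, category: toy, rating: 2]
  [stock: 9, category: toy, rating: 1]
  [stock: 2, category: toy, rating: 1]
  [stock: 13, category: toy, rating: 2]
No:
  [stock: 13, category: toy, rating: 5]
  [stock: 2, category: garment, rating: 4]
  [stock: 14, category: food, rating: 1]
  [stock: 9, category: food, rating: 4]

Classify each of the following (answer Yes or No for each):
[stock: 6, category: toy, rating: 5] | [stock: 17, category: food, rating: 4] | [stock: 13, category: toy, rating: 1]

No, No, Yes

The common property of the 'Yes' items is: category is toy AND rating ≤ 2. No 'No' item has it.
[stock: 6, category: toy, rating: 5]: category is toy, rating = 5 — does not satisfy this, so No. [stock: 17, category: food, rating: 4]: category is food, rating = 4 — does not satisfy this, so No. [stock: 13, category: toy, rating: 1]: category is toy, rating = 1 — checks out, so Yes.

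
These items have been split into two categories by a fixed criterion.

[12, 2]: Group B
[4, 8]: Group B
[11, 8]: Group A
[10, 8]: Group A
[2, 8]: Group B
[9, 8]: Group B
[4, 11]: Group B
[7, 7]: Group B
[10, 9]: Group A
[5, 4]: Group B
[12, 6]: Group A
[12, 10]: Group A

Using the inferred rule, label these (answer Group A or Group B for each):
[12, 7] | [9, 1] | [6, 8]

Group A, Group B, Group B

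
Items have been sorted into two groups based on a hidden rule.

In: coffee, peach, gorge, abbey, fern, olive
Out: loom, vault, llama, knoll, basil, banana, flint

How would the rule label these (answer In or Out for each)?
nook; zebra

Comparing the two groups points to one rule — contains 'e'.
nook: Out (no 'e').
zebra: In (has 'e').

Out, In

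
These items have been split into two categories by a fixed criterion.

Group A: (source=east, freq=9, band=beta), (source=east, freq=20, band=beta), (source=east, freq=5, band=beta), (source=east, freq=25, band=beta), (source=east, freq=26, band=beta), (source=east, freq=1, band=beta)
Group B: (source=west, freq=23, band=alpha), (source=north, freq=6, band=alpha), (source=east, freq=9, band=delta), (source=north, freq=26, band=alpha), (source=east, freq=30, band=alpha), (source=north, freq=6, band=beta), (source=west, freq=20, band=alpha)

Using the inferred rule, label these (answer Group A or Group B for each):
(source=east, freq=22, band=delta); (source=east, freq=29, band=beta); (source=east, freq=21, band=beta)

Group B, Group A, Group A

The rule appears to be: band is beta AND source is east.
(source=east, freq=22, band=delta): band is delta, source is east, fails the rule → Group B.
(source=east, freq=29, band=beta): band is beta, source is east, meets the rule → Group A.
(source=east, freq=21, band=beta): band is beta, source is east, meets the rule → Group A.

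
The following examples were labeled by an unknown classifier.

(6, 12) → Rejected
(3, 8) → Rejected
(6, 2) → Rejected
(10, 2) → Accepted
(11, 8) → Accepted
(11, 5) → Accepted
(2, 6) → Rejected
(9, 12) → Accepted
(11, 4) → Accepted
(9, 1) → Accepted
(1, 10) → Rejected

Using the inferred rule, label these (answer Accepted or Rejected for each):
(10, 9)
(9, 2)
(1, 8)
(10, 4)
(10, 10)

All 'Accepted' examples share one property — first ≥ 8 — and every 'Rejected' example lacks it.

Accepted, Accepted, Rejected, Accepted, Accepted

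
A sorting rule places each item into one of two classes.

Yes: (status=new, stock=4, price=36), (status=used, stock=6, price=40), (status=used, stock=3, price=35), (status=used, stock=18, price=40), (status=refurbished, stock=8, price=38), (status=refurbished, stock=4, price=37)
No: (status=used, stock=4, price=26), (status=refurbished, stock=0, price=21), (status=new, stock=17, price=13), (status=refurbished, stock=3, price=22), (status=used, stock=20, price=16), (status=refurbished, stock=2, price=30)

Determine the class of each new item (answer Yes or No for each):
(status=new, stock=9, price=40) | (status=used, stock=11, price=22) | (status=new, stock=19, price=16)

The rule appears to be: price ≥ 35.
(status=new, stock=9, price=40): price = 40, has this property → Yes. (status=used, stock=11, price=22): price = 22, doesn't match → No. (status=new, stock=19, price=16): price = 16, doesn't match → No.

Yes, No, No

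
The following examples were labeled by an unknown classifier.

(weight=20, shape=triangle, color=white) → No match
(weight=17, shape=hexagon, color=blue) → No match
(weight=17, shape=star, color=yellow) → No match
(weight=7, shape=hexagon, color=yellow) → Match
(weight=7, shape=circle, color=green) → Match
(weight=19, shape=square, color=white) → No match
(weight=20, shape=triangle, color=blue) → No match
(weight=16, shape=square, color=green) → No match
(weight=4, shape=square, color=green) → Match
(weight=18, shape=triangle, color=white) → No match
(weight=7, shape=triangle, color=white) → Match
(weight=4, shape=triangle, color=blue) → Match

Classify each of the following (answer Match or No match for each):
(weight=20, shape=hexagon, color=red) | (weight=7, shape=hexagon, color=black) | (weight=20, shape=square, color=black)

No match, Match, No match

Rule: weight ≤ 7. This holds for each 'Match' example and fails for each 'No match' one.
(weight=20, shape=hexagon, color=red) → weight = 20 → No match. (weight=7, shape=hexagon, color=black) → weight = 7 → Match. (weight=20, shape=square, color=black) → weight = 20 → No match.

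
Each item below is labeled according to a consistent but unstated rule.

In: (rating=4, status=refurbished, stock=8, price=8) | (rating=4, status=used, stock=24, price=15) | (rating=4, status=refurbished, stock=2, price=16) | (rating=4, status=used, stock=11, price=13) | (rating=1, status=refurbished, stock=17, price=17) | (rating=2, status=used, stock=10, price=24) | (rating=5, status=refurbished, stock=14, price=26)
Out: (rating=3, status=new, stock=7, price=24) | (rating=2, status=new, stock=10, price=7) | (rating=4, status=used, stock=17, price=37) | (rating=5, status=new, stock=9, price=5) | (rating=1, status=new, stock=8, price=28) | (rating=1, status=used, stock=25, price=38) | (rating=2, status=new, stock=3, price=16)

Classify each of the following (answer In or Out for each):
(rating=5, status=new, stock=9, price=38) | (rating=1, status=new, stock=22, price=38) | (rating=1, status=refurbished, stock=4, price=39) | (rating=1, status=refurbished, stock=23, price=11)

The rule appears to be: status is not new AND price ≤ 26.
(rating=5, status=new, stock=9, price=38): status is new, price = 38 — does not fit, so Out.
(rating=1, status=new, stock=22, price=38): status is new, price = 38 — does not fit, so Out.
(rating=1, status=refurbished, stock=4, price=39): status is refurbished, price = 39 — does not fit, so Out.
(rating=1, status=refurbished, stock=23, price=11): status is refurbished, price = 11 — satisfies this, so In.

Out, Out, Out, In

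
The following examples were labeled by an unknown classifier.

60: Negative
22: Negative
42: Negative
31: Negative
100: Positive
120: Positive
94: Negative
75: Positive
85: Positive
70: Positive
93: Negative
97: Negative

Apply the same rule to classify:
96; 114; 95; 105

The common property of the 'Positive' items is: multiple of 5 AND at least 70. No 'Negative' item has it.
96: 96 = 5·19 + 1, 96 ≥ 70, doesn't qualify → Negative. 114: 114 = 5·22 + 4, 114 ≥ 70, doesn't qualify → Negative. 95: 95 = 5·19, 95 ≥ 70, checks out → Positive. 105: 105 = 5·21, 105 ≥ 70, checks out → Positive.

Negative, Negative, Positive, Positive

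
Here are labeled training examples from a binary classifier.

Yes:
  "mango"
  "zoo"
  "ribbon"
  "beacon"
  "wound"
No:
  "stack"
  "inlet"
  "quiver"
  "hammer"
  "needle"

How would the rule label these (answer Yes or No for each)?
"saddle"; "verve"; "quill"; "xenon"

The simplest hypothesis consistent with all the labels is: contains 'o'.

No, No, No, Yes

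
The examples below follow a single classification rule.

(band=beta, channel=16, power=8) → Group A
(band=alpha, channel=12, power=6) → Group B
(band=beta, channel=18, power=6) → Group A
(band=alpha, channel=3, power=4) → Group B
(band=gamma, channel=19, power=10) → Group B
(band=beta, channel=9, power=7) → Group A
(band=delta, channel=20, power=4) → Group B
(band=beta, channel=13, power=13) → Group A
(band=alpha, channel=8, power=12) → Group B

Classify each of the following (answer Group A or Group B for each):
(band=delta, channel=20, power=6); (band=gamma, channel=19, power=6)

'Group A' ⟺ band is beta.

Group B, Group B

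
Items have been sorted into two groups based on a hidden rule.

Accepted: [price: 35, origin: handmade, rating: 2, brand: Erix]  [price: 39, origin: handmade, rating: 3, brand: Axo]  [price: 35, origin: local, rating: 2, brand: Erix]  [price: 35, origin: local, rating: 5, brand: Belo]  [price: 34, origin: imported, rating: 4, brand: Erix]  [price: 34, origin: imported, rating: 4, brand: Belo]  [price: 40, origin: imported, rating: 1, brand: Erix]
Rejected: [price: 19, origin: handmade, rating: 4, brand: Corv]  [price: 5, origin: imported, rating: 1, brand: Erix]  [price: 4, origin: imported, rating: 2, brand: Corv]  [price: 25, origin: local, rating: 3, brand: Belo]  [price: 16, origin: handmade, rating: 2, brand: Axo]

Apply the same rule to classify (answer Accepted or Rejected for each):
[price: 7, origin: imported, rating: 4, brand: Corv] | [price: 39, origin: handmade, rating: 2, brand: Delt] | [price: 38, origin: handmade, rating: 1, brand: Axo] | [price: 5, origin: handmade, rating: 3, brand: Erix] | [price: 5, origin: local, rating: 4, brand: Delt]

Rejected, Accepted, Accepted, Rejected, Rejected

Every 'Accepted' example satisfies: price ≥ 34. None of the 'Rejected' examples do.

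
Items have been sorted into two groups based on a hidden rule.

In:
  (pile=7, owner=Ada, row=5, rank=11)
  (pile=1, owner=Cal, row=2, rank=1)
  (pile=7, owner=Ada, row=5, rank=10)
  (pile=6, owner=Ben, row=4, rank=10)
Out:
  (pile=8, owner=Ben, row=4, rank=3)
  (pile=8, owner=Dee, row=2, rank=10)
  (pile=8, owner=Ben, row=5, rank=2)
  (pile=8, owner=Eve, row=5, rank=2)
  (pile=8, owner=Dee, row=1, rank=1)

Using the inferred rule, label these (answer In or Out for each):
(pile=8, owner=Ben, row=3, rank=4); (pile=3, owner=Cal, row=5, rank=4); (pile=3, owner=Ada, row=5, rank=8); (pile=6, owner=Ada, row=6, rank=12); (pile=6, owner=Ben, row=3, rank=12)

Out, In, In, In, In

The rule appears to be: pile ≤ 7.
(pile=8, owner=Ben, row=3, rank=4): Out (pile = 8). (pile=3, owner=Cal, row=5, rank=4): In (pile = 3). (pile=3, owner=Ada, row=5, rank=8): In (pile = 3). (pile=6, owner=Ada, row=6, rank=12): In (pile = 6). (pile=6, owner=Ben, row=3, rank=12): In (pile = 6).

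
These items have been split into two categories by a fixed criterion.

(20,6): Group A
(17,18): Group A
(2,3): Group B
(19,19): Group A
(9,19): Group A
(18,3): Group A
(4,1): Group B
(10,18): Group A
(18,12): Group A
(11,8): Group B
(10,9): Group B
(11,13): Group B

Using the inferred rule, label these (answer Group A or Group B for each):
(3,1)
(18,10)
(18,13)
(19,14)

Group B, Group A, Group A, Group A

One predicate separates the groups cleanly: max ≥ 17.
Group B: (3,1), since max 3. Group A: (18,10), since max 18. Group A: (18,13), since max 18. Group A: (19,14), since max 19.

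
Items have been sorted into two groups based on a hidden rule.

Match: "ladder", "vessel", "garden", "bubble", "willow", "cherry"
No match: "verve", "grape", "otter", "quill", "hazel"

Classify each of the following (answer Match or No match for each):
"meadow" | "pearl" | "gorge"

Match, No match, No match

The distinguishing property — even length — holds for all the 'Match' cases and none of the 'No match' cases.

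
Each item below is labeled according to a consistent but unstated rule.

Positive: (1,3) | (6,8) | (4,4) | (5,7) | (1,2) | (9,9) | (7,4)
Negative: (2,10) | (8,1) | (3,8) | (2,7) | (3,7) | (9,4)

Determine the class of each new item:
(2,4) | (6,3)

One predicate separates the groups cleanly: |first − second| ≤ 3.
(2,4): |2−4| = 2 — satisfies this, so Positive.
(6,3): |6−3| = 3 — satisfies this, so Positive.

Positive, Positive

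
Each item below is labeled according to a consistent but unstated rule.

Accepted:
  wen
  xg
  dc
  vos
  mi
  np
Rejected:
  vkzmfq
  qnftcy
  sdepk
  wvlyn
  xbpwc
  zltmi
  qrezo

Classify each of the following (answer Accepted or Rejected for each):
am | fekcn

Accepted, Rejected

Rule: length ≤ 3. This holds for each 'Accepted' example and fails for each 'Rejected' one.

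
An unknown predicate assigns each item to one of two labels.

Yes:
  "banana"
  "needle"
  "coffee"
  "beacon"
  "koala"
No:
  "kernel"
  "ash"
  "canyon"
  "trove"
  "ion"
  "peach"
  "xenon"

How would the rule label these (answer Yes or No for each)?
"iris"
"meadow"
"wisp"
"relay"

Every 'Yes' example satisfies: has ≥ 3 vowels. None of the 'No' examples do.

No, Yes, No, No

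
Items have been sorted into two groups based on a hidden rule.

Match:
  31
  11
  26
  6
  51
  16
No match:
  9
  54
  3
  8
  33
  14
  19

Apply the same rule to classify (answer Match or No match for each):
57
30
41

No match, No match, Match

The rule appears to be: ≡ 1 (mod 5).
57: 57 mod 5 = 2, fails the rule → No match.
30: 30 mod 5 = 0, fails the rule → No match.
41: 41 mod 5 = 1, qualifies → Match.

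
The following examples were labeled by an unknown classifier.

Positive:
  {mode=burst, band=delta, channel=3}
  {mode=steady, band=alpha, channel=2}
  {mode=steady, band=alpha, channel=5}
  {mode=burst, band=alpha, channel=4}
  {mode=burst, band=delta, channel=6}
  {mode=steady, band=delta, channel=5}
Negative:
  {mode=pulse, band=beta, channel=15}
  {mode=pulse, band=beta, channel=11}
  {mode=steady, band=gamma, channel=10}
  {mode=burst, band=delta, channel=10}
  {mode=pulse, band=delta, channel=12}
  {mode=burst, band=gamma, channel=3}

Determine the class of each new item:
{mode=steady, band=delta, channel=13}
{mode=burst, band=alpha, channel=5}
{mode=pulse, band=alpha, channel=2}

Negative, Positive, Positive

The pattern is that an item is 'Positive' exactly when: band is not gamma AND channel ≤ 6.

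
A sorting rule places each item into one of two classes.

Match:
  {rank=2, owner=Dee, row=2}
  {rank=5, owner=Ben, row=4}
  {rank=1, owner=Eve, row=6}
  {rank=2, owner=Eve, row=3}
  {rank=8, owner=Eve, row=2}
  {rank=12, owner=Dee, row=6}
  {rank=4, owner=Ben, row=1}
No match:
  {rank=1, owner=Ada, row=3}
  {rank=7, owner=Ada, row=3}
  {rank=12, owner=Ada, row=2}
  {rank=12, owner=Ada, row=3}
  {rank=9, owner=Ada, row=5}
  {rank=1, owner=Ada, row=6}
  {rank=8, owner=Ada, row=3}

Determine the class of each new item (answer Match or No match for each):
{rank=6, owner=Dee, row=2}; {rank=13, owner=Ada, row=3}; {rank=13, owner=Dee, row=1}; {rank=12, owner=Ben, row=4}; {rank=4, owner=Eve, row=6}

Match, No match, Match, Match, Match

Checking candidate rules against both groups, what survives is: owner is not Ada.
{rank=6, owner=Dee, row=2}: owner is Dee — checks out, so Match. {rank=13, owner=Ada, row=3}: owner is Ada — does not satisfy this, so No match. {rank=13, owner=Dee, row=1}: owner is Dee — checks out, so Match. {rank=12, owner=Ben, row=4}: owner is Ben — checks out, so Match. {rank=4, owner=Eve, row=6}: owner is Eve — checks out, so Match.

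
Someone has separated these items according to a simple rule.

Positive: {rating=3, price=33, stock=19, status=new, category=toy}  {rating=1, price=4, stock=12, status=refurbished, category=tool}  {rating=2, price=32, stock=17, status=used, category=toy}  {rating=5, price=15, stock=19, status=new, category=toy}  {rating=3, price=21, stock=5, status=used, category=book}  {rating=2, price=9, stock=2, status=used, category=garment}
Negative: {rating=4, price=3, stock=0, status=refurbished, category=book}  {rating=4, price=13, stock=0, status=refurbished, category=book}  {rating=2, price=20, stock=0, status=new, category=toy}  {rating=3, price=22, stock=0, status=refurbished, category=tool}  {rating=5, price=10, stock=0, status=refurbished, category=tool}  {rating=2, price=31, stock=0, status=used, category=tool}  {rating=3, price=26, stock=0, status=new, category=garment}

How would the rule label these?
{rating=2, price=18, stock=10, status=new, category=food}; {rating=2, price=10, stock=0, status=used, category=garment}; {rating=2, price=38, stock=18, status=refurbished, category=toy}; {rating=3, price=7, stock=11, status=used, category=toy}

The simplest hypothesis consistent with all the labels is: stock ≥ 2.

Positive, Negative, Positive, Positive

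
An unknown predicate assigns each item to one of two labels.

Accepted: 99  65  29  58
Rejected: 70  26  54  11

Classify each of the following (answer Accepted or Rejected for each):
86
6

The common property of the 'Accepted' items is: digit sum ≥ 10. No 'Rejected' item has it.
Accepted: 86, since digit sum 8+6 = 14.
Rejected: 6, since digit sum 6.

Accepted, Rejected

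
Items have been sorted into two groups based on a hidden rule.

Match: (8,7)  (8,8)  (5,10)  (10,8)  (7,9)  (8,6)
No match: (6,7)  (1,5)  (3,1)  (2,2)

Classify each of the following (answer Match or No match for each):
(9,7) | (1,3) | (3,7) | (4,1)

A rule that fits every label: sum ≥ 14 — true of each 'Match' example, false of each 'No match' one.
Match: (9,7), since 9+7 = 16. No match: (1,3), since 1+3 = 4. No match: (3,7), since 3+7 = 10. No match: (4,1), since 4+1 = 5.

Match, No match, No match, No match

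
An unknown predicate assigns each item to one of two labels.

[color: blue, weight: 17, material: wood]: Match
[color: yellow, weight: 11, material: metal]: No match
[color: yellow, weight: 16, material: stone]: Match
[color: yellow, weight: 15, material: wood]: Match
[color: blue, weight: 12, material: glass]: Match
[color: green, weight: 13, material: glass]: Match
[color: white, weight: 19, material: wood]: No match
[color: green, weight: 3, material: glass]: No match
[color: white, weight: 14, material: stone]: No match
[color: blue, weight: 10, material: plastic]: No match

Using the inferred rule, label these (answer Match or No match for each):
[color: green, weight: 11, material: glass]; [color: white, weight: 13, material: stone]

No match, No match

All 'Match' examples share one property — color is not white AND weight ≥ 12 — and every 'No match' example lacks it.
No match: [color: green, weight: 11, material: glass], since color is green, weight = 11. No match: [color: white, weight: 13, material: stone], since color is white, weight = 13.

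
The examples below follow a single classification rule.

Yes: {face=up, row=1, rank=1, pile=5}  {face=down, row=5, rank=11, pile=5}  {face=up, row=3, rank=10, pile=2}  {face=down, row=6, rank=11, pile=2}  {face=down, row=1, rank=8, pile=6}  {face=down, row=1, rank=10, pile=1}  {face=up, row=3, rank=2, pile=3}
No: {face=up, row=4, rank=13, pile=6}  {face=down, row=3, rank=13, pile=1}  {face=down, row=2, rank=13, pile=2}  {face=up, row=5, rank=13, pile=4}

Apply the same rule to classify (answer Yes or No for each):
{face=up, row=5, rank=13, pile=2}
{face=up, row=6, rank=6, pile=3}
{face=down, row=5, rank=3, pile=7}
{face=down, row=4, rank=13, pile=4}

The common property of the 'Yes' items is: rank ≤ 11. No 'No' item has it.
No: {face=up, row=5, rank=13, pile=2}, since rank = 13.
Yes: {face=up, row=6, rank=6, pile=3}, since rank = 6.
Yes: {face=down, row=5, rank=3, pile=7}, since rank = 3.
No: {face=down, row=4, rank=13, pile=4}, since rank = 13.

No, Yes, Yes, No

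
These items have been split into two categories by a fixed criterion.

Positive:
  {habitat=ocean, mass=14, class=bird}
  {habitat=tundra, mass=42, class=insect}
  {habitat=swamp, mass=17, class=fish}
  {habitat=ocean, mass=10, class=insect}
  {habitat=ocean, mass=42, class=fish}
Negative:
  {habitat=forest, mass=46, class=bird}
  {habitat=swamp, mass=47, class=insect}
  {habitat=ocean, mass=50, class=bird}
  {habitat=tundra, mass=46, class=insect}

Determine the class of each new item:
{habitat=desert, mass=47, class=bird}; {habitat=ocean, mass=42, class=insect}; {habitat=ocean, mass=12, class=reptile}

All 'Positive' examples share one property — mass ≤ 42 — and every 'Negative' example lacks it.

Negative, Positive, Positive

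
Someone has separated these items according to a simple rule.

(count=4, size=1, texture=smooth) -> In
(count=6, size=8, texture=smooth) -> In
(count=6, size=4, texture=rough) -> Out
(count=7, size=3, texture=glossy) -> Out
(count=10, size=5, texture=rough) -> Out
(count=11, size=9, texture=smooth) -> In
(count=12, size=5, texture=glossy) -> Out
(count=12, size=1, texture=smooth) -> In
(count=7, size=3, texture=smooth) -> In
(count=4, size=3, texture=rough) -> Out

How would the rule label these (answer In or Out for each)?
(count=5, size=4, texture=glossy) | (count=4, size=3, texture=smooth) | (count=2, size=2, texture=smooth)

Out, In, In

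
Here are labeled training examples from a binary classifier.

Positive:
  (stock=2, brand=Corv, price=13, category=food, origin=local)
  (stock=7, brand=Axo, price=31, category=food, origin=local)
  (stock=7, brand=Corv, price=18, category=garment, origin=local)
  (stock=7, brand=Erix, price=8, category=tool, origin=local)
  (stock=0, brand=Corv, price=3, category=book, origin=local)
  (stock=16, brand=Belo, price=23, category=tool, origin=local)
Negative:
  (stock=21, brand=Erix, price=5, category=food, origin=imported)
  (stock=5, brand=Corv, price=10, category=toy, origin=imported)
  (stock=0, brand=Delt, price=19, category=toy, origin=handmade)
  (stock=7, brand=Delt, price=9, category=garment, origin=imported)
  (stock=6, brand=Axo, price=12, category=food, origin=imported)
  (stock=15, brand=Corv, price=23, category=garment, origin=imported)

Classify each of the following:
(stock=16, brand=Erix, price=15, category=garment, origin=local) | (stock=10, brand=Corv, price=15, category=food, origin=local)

The pattern is that an item is 'Positive' exactly when: origin is local.
Positive: (stock=16, brand=Erix, price=15, category=garment, origin=local), since origin is local.
Positive: (stock=10, brand=Corv, price=15, category=food, origin=local), since origin is local.

Positive, Positive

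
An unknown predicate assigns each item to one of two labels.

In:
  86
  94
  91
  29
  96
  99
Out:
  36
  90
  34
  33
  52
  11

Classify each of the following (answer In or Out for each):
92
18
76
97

The pattern is that an item is 'In' exactly when: digit sum ≥ 10.
92: digit sum 9+2 = 11, matches → In. 18: digit sum 1+8 = 9, doesn't qualify → Out. 76: digit sum 7+6 = 13, matches → In. 97: digit sum 9+7 = 16, matches → In.

In, Out, In, In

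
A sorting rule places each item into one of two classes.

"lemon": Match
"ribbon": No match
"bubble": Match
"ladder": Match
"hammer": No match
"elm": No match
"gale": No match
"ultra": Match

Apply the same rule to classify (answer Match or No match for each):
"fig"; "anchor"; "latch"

No match, No match, Match

The common property of the 'Match' items is: length ≥ 5 AND contains 'l'. No 'No match' item has it.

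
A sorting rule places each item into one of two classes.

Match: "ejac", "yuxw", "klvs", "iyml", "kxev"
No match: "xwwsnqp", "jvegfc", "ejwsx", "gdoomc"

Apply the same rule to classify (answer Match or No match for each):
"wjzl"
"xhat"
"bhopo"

The common property of the 'Match' items is: length 4. No 'No match' item has it.

Match, Match, No match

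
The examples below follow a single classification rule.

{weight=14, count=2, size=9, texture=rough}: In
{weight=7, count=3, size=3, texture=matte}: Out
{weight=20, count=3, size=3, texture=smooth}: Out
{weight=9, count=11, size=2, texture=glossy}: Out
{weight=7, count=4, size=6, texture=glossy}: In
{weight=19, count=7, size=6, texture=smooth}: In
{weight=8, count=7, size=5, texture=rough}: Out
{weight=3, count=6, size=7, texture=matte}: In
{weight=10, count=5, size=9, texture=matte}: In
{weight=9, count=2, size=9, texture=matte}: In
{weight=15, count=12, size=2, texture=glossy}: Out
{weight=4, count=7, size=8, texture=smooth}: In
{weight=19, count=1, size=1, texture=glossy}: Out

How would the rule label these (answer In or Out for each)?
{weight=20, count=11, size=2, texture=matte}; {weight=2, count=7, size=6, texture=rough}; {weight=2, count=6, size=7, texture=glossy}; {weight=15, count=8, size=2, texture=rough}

All 'In' examples share one property — size ≥ 6 — and every 'Out' example lacks it.
{weight=20, count=11, size=2, texture=matte}: size = 2, fails this test → Out.
{weight=2, count=7, size=6, texture=rough}: size = 6, fits → In.
{weight=2, count=6, size=7, texture=glossy}: size = 7, fits → In.
{weight=15, count=8, size=2, texture=rough}: size = 2, fails this test → Out.

Out, In, In, Out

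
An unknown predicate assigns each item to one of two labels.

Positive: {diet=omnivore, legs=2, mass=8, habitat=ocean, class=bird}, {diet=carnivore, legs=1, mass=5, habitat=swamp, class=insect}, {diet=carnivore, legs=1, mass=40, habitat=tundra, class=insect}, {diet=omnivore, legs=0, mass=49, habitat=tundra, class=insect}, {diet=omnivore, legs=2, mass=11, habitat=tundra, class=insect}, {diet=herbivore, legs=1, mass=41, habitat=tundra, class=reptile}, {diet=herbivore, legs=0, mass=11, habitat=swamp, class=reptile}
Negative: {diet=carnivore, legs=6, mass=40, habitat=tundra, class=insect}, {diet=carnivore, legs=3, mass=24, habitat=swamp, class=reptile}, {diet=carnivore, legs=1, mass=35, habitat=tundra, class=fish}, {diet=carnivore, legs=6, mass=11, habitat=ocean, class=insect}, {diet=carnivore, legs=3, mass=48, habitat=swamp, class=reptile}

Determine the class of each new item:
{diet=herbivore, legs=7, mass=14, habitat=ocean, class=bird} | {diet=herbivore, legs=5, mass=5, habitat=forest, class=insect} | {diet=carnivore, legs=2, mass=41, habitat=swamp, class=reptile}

The classifier is using: legs ≤ 2 AND mass ≠ 35.
{diet=herbivore, legs=7, mass=14, habitat=ocean, class=bird}: Negative (legs = 7, mass = 14). {diet=herbivore, legs=5, mass=5, habitat=forest, class=insect}: Negative (legs = 5, mass = 5). {diet=carnivore, legs=2, mass=41, habitat=swamp, class=reptile}: Positive (legs = 2, mass = 41).

Negative, Negative, Positive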